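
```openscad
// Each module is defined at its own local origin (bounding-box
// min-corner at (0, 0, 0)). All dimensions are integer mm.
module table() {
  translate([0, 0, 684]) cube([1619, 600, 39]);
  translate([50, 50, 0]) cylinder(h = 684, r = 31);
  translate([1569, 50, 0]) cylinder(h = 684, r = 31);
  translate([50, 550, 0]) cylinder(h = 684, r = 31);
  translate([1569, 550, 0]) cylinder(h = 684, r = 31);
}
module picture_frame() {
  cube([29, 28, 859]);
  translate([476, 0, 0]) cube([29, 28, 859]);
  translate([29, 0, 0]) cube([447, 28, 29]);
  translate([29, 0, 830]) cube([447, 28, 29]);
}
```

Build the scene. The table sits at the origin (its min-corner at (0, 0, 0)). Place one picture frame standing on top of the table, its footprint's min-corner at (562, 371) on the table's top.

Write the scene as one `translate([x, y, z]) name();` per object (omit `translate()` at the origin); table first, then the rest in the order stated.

table();
translate([562, 371, 723]) picture_frame();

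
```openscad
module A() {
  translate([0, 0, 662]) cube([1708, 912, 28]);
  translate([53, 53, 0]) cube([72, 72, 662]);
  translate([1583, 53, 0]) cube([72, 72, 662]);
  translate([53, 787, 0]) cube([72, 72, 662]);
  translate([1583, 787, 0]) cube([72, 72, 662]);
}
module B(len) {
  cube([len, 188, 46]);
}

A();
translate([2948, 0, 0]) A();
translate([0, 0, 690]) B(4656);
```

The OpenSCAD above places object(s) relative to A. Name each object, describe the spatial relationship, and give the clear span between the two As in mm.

A is a table. B is a beam. A beam spans the tops of two tables. The clear span between the two tables is 1240 mm.

Second table starts at x = 2948; first ends at x = 1708; clear span = 2948 − 1708 = 1240 mm.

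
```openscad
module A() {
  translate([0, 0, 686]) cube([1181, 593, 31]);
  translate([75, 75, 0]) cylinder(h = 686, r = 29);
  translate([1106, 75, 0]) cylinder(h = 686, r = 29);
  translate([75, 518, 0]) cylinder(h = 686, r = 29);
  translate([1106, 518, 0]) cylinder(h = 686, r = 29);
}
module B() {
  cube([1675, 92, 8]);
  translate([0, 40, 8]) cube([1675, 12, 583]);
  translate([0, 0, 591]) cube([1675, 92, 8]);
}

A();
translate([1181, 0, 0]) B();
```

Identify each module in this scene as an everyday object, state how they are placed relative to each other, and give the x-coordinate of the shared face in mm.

The table's +x face and the I-beam's −x face are both at x = 1181 mm.

A is a table. B is an I-beam. The I-beam is against the table's +x side, with their −y faces flush. The x-coordinate of the shared face is 1181 mm.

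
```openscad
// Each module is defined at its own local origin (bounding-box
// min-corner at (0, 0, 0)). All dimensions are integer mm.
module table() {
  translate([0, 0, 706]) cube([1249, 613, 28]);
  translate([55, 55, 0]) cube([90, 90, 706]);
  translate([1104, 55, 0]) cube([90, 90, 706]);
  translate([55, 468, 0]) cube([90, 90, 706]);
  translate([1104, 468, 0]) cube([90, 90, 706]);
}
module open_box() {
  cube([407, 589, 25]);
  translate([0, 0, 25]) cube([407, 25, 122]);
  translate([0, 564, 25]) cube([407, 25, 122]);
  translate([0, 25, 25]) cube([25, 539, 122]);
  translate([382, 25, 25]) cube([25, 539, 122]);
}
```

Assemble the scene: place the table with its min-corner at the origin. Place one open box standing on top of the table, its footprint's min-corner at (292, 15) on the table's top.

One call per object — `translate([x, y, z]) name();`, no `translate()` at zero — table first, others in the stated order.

table();
translate([292, 15, 734]) open_box();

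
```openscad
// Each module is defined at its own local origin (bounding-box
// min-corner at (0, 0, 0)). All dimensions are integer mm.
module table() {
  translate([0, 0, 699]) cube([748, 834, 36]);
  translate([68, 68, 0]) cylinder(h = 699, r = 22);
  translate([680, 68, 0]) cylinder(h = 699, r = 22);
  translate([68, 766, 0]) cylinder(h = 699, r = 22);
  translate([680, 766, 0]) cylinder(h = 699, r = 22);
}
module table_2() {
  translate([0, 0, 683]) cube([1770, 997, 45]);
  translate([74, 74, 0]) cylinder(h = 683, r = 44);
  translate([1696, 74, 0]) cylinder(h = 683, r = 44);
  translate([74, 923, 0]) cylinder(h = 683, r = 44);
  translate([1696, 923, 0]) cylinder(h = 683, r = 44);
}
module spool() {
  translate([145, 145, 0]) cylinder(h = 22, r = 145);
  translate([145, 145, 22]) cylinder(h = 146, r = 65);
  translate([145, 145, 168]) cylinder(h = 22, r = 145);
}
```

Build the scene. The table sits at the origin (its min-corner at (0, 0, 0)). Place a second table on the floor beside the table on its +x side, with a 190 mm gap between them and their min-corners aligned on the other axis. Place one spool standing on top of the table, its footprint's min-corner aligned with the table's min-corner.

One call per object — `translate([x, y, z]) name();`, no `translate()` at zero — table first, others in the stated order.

table();
translate([938, 0, 0]) table_2();
translate([0, 0, 735]) spool();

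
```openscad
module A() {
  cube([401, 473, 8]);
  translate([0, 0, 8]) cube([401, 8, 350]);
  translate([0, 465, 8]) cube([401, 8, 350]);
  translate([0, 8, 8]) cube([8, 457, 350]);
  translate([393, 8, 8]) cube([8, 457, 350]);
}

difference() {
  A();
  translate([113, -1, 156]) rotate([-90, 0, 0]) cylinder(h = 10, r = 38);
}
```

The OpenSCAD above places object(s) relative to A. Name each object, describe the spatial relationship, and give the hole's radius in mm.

A is an open box. The open box has a circular hole through its front wall. The hole's radius is 38 mm.

The subtracted cylinder has r = 38 mm.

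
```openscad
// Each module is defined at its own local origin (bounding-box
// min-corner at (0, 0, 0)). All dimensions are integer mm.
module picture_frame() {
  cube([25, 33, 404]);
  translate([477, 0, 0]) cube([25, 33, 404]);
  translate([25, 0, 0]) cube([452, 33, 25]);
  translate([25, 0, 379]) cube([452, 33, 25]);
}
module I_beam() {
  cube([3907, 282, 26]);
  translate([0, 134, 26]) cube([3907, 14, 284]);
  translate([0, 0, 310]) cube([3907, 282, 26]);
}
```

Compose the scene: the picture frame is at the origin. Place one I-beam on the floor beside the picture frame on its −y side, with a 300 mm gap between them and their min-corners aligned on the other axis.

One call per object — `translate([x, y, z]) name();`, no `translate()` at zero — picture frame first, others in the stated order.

picture_frame();
translate([0, -582, 0]) I_beam();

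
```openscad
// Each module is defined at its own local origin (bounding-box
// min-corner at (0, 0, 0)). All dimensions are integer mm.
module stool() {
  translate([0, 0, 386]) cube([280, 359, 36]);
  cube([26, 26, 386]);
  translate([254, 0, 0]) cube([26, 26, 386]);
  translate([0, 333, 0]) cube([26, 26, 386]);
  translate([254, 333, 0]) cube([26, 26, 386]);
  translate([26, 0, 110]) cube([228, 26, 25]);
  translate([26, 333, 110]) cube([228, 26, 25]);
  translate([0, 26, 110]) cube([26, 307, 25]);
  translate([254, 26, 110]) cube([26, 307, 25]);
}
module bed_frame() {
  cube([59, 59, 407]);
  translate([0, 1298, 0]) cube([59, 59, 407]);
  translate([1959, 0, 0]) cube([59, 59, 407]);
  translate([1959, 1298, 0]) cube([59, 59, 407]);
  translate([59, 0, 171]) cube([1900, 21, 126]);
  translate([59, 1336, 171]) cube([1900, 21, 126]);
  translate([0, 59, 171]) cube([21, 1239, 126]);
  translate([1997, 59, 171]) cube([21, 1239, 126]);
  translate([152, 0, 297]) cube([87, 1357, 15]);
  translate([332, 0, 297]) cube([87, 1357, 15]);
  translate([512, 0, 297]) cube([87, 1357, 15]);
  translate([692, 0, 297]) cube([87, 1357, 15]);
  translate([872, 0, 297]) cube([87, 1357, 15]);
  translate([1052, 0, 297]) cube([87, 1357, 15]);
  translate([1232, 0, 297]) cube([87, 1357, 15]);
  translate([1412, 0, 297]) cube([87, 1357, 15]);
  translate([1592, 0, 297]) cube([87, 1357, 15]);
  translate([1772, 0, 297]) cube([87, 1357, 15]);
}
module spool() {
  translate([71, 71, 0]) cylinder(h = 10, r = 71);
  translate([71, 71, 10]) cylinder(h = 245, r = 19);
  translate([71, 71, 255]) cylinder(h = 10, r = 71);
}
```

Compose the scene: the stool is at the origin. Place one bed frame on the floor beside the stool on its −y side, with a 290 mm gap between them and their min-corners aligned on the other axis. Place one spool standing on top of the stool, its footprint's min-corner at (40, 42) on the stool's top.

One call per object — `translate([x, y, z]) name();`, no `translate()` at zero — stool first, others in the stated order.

stool();
translate([0, -1647, 0]) bed_frame();
translate([40, 42, 422]) spool();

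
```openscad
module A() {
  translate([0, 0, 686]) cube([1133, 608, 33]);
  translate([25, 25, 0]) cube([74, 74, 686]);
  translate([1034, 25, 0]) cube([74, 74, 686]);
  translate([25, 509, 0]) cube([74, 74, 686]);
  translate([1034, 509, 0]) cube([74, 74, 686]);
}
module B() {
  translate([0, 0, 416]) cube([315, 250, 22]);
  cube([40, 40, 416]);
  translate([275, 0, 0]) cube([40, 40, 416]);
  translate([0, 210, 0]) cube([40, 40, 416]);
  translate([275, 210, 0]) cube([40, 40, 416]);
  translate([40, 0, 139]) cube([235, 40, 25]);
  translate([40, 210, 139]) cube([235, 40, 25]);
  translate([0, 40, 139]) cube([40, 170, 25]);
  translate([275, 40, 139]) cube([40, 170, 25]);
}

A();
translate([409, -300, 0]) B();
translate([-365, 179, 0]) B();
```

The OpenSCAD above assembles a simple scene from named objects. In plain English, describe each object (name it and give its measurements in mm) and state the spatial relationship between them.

A is a table with a 1133×608 mm rectangular top, 33 mm thick, top surface at z = 719 mm, supported by four 74×74 mm square legs, each inset 25 mm from the nearest pair of top edges, running from the floor.

B is a four-legged stool. The seat is a 315×250×22 mm slab whose top surface is at z = 438 mm; four square legs, each 40×40 mm in cross-section, run from the floor (z = 0) to the underside of the seat, each flush with a corner of the seat. Four stretchers, 40 mm wide and 25 mm tall, connect adjacent legs with their undersides at z = 139 mm, each running between the inner faces of the legs it joins and aligned with the legs' outer faces on the other axis.

Two stools sit around the table at the −y, −x sides.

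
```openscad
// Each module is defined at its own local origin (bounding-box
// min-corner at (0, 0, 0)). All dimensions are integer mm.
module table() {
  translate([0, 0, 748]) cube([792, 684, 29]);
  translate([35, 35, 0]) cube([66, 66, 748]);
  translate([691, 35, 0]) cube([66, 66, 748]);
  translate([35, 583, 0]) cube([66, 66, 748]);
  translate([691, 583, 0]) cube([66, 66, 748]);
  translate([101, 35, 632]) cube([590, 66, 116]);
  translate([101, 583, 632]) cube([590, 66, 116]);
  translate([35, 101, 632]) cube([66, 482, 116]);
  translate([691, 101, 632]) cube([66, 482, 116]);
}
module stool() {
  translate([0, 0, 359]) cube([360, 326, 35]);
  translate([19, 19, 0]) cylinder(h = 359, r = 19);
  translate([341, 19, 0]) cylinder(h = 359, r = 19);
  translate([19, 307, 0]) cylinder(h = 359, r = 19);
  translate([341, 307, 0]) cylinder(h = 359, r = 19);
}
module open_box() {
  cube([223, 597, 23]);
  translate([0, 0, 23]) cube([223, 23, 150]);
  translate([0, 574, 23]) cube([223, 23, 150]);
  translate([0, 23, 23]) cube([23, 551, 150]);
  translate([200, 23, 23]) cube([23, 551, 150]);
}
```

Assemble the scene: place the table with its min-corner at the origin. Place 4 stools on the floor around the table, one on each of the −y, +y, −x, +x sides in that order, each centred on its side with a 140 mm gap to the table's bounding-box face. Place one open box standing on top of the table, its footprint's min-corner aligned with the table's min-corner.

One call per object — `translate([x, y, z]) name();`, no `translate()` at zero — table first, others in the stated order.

table();
translate([216, -466, 0]) stool();
translate([216, 824, 0]) stool();
translate([-500, 179, 0]) stool();
translate([932, 179, 0]) stool();
translate([0, 0, 777]) open_box();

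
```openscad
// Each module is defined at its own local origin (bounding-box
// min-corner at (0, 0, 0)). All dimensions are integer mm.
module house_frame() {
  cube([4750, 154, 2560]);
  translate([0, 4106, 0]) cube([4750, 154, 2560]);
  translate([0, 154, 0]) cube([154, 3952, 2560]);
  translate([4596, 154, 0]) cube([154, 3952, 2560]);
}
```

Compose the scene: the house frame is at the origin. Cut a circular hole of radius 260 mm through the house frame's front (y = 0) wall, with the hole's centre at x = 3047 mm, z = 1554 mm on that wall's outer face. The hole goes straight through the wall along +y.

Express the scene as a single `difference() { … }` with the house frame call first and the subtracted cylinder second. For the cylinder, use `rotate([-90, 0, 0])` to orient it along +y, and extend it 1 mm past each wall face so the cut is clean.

difference() {
  house_frame();
  translate([3047, -1, 1554]) rotate([-90, 0, 0]) cylinder(h = 156, r = 260);
}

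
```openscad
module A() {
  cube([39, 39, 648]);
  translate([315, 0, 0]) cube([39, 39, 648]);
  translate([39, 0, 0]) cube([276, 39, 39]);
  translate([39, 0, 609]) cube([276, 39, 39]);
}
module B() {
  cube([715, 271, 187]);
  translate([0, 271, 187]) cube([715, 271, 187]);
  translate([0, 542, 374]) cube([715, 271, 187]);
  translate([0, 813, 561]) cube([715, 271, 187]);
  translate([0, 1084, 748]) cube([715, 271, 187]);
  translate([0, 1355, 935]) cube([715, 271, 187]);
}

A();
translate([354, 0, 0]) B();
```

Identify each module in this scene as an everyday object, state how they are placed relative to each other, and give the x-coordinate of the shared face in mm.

The picture frame's +x face and the staircase's −x face are both at x = 354 mm.

A is a picture frame. B is a staircase. The staircase is against the picture frame's +x side, with their −y faces flush. The x-coordinate of the shared face is 354 mm.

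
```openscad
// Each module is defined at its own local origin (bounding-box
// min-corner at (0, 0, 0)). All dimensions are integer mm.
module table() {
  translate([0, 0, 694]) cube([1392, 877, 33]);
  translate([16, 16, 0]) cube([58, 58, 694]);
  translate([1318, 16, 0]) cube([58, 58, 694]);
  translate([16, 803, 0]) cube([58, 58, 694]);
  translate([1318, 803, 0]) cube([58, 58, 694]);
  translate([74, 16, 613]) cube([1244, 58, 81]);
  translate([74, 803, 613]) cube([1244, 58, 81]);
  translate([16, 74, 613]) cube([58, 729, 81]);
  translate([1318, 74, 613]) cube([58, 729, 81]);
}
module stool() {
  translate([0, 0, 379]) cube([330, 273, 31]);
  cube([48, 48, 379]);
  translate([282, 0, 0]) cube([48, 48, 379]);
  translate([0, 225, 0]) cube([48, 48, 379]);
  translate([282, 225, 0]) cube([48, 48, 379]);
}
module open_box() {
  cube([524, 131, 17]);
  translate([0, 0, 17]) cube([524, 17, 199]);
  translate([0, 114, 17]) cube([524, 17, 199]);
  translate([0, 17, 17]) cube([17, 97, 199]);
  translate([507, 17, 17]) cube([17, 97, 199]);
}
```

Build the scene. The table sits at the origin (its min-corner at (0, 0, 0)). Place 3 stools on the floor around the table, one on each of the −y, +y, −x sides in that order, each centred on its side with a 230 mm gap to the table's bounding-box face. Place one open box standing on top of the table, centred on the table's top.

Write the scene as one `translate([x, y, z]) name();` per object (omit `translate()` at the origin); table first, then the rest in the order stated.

table();
translate([531, -503, 0]) stool();
translate([531, 1107, 0]) stool();
translate([-560, 302, 0]) stool();
translate([434, 373, 727]) open_box();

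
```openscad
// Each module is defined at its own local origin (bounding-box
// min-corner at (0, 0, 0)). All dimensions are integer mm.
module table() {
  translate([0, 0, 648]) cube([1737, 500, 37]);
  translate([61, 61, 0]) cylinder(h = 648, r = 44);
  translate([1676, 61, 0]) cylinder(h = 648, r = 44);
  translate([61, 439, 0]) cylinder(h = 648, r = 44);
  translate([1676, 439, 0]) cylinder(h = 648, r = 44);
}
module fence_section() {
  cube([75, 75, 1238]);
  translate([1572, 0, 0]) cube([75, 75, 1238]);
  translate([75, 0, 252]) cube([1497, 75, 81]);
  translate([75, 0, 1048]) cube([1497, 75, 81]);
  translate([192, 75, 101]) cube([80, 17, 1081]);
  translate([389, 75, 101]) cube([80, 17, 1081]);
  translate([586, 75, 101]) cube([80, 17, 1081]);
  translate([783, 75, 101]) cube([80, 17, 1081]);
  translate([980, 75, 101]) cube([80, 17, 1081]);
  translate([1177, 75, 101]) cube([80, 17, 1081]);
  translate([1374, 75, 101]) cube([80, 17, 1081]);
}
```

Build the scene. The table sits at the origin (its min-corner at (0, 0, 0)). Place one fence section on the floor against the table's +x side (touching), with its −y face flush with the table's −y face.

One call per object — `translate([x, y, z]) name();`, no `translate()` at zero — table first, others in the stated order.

table();
translate([1737, 0, 0]) fence_section();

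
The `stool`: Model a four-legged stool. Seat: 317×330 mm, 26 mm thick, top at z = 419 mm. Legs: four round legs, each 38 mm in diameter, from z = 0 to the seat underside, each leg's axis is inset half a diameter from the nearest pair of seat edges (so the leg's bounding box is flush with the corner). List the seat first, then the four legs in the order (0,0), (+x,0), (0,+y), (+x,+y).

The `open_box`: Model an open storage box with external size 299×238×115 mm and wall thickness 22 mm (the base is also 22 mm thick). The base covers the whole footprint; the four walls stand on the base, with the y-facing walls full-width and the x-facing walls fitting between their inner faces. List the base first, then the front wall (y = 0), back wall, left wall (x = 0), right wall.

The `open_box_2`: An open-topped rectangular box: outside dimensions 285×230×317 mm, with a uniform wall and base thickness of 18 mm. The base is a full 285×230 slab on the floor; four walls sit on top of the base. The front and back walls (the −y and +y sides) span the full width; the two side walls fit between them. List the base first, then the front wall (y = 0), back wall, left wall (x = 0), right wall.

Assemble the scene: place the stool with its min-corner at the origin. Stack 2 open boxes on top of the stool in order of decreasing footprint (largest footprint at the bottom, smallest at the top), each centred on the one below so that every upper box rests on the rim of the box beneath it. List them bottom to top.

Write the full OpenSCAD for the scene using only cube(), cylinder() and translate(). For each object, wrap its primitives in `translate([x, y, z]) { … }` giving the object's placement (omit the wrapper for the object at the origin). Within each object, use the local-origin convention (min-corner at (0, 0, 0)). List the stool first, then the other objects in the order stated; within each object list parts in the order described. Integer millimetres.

translate([0, 0, 393]) cube([317, 330, 26]);
translate([19, 19, 0]) cylinder(h = 393, r = 19);
translate([298, 19, 0]) cylinder(h = 393, r = 19);
translate([19, 311, 0]) cylinder(h = 393, r = 19);
translate([298, 311, 0]) cylinder(h = 393, r = 19);
translate([9, 46, 419]) {
  cube([299, 238, 22]);
  translate([0, 0, 22]) cube([299, 22, 93]);
  translate([0, 216, 22]) cube([299, 22, 93]);
  translate([0, 22, 22]) cube([22, 194, 93]);
  translate([277, 22, 22]) cube([22, 194, 93]);
}
translate([16, 50, 534]) {
  cube([285, 230, 18]);
  translate([0, 0, 18]) cube([285, 18, 299]);
  translate([0, 212, 18]) cube([285, 18, 299]);
  translate([0, 18, 18]) cube([18, 194, 299]);
  translate([267, 18, 18]) cube([18, 194, 299]);
}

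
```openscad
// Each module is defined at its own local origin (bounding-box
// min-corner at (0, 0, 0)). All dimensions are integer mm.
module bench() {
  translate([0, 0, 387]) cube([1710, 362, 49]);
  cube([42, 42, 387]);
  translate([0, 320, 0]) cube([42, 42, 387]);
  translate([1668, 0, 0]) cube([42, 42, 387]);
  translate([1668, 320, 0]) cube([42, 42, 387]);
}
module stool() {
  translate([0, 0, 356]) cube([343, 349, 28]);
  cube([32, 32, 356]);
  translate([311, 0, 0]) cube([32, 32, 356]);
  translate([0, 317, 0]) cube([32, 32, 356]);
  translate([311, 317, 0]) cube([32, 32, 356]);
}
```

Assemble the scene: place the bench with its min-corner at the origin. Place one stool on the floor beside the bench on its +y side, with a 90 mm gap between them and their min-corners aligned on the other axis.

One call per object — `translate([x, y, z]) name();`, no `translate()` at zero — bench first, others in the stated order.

bench();
translate([0, 452, 0]) stool();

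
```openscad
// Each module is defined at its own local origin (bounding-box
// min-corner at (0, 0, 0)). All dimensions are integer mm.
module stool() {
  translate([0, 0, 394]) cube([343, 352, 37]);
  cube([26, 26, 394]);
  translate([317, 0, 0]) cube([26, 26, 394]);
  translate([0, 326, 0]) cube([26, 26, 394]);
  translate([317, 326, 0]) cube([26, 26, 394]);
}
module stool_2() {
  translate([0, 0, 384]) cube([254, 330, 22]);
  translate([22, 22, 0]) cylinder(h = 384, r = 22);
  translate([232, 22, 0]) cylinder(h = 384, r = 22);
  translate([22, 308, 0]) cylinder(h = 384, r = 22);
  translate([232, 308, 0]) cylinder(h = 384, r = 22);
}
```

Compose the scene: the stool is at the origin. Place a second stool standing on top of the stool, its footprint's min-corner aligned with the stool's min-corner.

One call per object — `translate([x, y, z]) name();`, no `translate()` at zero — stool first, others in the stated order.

stool();
translate([0, 0, 431]) stool_2();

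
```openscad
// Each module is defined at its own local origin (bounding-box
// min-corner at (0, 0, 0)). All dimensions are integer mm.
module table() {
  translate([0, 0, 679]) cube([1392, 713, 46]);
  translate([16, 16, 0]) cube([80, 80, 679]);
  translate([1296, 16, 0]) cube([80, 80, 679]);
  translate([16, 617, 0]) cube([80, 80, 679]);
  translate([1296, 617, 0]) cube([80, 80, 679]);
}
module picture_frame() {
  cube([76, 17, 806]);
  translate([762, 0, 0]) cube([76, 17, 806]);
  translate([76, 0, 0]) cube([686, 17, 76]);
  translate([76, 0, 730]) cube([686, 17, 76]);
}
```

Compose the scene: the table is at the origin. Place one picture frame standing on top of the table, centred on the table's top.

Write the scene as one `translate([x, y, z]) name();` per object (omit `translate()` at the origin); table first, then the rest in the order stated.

table();
translate([277, 348, 725]) picture_frame();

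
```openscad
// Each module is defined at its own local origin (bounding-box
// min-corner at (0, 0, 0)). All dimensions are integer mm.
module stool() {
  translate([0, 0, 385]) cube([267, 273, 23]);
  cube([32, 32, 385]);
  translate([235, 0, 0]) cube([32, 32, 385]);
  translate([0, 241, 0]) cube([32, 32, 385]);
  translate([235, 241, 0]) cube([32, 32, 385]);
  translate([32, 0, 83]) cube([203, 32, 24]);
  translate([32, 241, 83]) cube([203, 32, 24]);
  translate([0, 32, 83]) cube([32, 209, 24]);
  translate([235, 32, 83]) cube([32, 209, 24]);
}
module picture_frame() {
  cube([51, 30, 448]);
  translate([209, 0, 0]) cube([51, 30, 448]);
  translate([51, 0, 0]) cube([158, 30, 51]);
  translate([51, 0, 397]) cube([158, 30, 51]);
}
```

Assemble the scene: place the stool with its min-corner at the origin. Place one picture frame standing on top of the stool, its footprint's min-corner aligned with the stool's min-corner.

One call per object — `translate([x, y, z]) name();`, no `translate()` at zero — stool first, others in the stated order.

stool();
translate([0, 0, 408]) picture_frame();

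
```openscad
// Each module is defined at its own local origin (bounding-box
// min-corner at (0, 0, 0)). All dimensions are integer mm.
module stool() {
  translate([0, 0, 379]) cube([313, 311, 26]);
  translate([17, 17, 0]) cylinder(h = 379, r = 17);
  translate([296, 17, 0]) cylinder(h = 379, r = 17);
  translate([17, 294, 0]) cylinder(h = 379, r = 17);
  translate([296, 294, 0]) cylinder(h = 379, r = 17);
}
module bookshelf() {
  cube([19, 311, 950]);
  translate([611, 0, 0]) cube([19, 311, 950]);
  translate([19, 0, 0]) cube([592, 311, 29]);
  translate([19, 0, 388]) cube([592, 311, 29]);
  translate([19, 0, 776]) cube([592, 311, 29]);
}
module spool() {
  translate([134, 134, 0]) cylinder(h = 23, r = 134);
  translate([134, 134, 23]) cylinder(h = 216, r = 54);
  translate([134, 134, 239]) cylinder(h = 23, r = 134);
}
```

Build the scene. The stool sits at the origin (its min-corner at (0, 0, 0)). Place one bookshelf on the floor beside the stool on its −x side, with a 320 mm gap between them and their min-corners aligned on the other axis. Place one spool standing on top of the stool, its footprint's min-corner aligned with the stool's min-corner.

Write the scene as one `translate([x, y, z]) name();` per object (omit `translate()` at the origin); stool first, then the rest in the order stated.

stool();
translate([-950, 0, 0]) bookshelf();
translate([0, 0, 405]) spool();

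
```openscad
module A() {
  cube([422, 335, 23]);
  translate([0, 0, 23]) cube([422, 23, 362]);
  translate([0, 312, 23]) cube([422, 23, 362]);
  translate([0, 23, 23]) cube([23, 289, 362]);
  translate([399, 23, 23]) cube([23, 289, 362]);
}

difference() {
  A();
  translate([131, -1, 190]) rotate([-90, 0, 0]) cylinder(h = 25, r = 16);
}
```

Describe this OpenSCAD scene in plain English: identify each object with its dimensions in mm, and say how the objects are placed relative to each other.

A is an open-topped rectangular box: outside dimensions 422×335×385 mm, with a uniform wall and base thickness of 23 mm. The base is a full 422×335 slab on the floor; four walls sit on top of the base. The front and back walls (the −y and +y sides) span the full width; the two side walls fit between them.

The open box has a circular hole of radius 16 mm through its front wall, centred at (x = 131, z = 190).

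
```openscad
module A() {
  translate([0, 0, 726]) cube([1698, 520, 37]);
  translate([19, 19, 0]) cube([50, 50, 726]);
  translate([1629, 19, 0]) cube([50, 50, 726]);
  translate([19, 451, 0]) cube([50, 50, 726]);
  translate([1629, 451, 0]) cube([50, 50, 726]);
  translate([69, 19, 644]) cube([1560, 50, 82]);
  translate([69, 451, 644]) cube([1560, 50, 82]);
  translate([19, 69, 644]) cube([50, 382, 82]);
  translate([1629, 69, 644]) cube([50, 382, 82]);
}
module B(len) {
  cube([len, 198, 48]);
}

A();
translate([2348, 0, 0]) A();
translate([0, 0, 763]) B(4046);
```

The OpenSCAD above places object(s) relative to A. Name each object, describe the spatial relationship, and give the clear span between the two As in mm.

A is a table. B is a beam. A beam spans the tops of two tables. The clear span between the two tables is 650 mm.

Second table starts at x = 2348; first ends at x = 1698; clear span = 2348 − 1698 = 650 mm.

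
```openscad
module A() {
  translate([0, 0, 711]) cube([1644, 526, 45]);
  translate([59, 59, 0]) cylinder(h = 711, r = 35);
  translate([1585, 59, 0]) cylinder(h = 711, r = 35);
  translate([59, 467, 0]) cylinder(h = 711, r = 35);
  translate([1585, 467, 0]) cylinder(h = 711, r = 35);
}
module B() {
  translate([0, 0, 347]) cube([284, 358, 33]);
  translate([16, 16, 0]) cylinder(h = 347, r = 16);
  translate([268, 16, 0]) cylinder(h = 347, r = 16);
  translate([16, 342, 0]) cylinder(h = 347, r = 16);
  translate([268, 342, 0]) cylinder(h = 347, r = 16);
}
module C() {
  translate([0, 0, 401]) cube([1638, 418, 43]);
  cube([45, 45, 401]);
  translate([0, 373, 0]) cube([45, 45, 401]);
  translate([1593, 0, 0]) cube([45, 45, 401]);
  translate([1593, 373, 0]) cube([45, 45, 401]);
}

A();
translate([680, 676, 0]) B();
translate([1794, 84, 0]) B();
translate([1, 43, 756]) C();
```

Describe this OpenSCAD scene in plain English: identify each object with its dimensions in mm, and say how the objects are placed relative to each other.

A is a table: top 1644 mm (x) × 526 mm (y), 45 mm thick, upper face at z = 756 mm, on four round legs of 70 mm diameter, each leg's bounding box inset 24 mm from the nearest pair of top edges, running from z = 0 to the bottom of the top.

B is a four-legged stool. The seat is 284×358 mm, 33 mm thick, top at z = 380 mm. It stands on four round legs, each 32 mm in diameter, from z = 0 to the seat underside, each leg's axis is inset half a diameter from the nearest pair of seat edges (so the leg's bounding box is flush with the corner).

C is a long wooden bench with a 1638 mm (x) × 418 mm (y) seat, 43 mm thick, its top surface 444 mm above the floor. Four 45 mm square legs at the seat corners, flush with the edges, run from z = 0 to the seat underside.

Two stools sit around the table at the +y, +x sides. The bench is on top of the table.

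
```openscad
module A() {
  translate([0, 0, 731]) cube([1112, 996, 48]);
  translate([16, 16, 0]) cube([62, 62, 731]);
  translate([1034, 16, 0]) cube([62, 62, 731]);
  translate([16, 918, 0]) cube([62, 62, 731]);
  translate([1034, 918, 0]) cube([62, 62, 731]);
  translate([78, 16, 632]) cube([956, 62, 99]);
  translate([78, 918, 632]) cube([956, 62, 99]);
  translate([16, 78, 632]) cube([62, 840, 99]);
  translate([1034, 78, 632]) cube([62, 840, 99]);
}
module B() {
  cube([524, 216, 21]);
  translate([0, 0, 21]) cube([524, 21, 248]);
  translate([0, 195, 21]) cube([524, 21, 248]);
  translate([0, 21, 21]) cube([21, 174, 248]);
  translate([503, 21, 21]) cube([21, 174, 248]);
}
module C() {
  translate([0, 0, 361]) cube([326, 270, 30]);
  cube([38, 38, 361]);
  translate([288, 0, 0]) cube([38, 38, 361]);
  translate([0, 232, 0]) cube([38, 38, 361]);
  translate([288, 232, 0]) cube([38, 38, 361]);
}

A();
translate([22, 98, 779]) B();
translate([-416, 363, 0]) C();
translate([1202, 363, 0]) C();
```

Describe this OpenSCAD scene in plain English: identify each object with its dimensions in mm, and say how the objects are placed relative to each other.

A is a table: top 1112 mm (x) × 996 mm (y), 48 mm thick, upper face at z = 779 mm, on four 62×62 mm square legs, each inset 16 mm from the nearest pair of top edges, running from z = 0 to the bottom of the top. Four apron rails, 62 mm thick and 99 mm tall, run between adjacent legs with their top edges flush with the underside of the top and their outer faces flush with the legs' outer faces.

B is an open-topped rectangular box: outside dimensions 524×216×269 mm, with a uniform wall and base thickness of 21 mm. The base is a full 524×216 slab on the floor; four walls sit on top of the base. The front and back walls (the −y and +y sides) span the full width; the two side walls fit between them.

C is a simple wooden stool: a rectangular seat 326 mm (x) by 270 mm (y), 30 mm thick, top face at z = 391 mm, on four square legs, each 38×38 mm in cross-section. The legs rest on z = 0, each flush with a corner of the seat.

The open box is on top of the table. Two stools sit around the table at the −x, +x sides.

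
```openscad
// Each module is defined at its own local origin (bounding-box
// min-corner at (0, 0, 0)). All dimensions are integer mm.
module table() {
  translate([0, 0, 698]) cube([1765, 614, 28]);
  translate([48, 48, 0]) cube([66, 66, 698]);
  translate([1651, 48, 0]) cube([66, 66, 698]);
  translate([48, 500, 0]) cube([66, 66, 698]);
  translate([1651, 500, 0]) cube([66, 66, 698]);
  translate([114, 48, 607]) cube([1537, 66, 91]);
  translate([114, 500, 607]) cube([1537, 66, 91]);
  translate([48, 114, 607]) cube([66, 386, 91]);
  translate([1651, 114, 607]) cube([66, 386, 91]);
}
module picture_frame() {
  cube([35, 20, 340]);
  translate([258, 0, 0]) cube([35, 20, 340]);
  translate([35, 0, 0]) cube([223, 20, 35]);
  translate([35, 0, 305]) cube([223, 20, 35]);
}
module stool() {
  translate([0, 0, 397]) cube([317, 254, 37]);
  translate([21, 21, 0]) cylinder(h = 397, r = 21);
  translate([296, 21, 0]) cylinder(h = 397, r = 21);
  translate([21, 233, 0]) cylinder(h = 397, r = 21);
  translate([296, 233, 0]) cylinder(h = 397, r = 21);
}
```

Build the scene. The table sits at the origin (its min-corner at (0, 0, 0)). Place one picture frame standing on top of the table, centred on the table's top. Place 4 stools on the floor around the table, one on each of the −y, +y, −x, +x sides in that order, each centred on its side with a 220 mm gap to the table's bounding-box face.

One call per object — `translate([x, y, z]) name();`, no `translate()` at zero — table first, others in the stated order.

table();
translate([736, 297, 726]) picture_frame();
translate([724, -474, 0]) stool();
translate([724, 834, 0]) stool();
translate([-537, 180, 0]) stool();
translate([1985, 180, 0]) stool();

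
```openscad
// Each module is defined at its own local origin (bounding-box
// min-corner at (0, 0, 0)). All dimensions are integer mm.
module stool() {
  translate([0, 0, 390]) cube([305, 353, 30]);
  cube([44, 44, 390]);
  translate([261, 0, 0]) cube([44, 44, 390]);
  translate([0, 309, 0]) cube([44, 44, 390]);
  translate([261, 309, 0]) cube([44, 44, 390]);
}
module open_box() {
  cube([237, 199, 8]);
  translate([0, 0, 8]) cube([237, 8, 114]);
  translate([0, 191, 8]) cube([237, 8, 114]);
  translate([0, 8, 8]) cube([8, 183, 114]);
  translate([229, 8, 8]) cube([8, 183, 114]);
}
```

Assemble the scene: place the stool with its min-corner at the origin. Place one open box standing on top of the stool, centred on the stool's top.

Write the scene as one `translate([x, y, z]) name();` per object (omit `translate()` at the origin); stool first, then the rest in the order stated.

stool();
translate([34, 77, 420]) open_box();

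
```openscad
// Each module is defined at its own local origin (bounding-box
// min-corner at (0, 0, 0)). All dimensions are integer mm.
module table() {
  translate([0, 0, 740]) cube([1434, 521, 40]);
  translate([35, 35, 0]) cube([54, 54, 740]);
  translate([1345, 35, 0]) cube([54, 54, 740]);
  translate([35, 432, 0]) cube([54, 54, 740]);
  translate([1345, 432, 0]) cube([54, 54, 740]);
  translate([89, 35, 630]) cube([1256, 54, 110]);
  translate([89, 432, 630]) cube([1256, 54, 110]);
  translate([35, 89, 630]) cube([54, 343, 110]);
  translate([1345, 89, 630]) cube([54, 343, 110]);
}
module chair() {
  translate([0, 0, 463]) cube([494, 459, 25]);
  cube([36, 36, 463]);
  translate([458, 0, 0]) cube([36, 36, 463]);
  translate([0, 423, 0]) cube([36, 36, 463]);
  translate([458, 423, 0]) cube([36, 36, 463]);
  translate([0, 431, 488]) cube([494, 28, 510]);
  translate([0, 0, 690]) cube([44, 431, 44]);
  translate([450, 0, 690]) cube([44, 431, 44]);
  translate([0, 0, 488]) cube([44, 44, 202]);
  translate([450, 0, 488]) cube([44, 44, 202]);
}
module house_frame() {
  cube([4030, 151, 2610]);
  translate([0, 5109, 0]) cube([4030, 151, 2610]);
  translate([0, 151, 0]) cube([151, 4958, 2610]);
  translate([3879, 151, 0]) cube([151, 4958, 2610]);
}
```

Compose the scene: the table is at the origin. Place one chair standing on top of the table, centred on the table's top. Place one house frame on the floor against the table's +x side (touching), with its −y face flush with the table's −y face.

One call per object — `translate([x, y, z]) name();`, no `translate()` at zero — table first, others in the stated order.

table();
translate([470, 31, 780]) chair();
translate([1434, 0, 0]) house_frame();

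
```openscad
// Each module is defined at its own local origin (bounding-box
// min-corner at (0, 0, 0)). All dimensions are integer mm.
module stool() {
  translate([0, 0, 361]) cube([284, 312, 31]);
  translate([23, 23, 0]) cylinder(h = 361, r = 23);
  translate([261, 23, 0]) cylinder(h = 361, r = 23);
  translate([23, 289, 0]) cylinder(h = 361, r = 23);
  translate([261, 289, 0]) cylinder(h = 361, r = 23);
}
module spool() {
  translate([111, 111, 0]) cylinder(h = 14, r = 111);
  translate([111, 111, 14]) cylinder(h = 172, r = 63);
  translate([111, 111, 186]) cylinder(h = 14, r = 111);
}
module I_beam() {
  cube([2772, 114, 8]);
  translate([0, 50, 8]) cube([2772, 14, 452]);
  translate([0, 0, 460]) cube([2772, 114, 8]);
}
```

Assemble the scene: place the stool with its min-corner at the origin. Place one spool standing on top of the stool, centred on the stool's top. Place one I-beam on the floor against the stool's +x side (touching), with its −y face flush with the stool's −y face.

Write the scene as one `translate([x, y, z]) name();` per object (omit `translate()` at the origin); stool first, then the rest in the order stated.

stool();
translate([31, 45, 392]) spool();
translate([284, 0, 0]) I_beam();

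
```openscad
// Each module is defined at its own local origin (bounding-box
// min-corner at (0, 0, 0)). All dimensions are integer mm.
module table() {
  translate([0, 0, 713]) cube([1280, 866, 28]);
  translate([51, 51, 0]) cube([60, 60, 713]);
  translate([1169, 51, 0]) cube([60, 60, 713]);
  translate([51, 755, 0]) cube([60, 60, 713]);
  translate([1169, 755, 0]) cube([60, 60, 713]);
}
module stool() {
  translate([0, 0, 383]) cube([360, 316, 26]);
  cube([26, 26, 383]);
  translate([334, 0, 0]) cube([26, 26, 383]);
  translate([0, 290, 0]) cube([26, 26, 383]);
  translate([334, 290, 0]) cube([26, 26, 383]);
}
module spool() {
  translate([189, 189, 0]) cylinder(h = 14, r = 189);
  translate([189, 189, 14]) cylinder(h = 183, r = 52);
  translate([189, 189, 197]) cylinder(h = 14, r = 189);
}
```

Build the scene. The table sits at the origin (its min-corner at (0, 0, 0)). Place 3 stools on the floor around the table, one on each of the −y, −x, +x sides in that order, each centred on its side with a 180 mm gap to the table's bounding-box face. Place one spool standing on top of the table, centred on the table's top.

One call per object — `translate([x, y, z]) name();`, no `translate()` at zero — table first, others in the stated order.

table();
translate([460, -496, 0]) stool();
translate([-540, 275, 0]) stool();
translate([1460, 275, 0]) stool();
translate([451, 244, 741]) spool();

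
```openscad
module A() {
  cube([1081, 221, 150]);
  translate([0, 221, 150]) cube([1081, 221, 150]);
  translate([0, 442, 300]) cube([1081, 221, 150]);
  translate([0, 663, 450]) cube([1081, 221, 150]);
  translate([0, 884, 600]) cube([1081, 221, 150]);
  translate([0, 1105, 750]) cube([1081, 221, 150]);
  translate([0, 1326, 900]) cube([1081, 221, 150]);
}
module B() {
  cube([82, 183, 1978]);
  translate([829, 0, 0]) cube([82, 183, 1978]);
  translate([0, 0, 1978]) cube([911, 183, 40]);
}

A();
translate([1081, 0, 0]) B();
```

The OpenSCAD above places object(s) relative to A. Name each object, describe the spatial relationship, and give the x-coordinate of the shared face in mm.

The staircase's +x face and the door frame's −x face are both at x = 1081 mm.

A is a staircase. B is a door frame. The door frame is against the staircase's +x side, with their −y faces flush. The x-coordinate of the shared face is 1081 mm.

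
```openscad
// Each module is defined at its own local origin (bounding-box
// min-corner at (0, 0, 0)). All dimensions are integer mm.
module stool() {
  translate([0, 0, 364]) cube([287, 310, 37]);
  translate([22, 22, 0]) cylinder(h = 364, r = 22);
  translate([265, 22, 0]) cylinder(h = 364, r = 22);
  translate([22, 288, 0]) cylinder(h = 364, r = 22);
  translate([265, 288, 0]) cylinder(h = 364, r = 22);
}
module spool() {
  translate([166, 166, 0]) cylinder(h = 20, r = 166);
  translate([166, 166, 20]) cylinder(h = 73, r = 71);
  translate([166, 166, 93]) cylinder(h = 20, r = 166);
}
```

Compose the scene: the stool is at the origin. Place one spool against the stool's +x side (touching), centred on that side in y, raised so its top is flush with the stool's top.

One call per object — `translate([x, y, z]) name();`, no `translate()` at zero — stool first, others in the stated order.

stool();
translate([287, -11, 288]) spool();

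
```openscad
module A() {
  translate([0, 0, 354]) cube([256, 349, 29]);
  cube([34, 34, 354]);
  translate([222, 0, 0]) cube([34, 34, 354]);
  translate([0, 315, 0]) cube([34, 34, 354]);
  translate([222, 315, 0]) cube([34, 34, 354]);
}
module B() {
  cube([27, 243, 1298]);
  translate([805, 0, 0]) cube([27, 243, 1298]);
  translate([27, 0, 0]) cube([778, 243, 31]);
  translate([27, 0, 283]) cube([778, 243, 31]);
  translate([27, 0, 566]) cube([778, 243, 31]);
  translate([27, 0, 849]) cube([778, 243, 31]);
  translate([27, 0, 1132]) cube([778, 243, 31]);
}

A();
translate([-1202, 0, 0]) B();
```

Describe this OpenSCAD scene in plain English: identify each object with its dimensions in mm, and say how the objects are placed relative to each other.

A is a four-legged stool. The seat is a 256×349×29 mm slab whose top surface is at z = 383 mm; four square legs, each 34×34 mm in cross-section, run from the floor (z = 0) to the underside of the seat, each flush with a corner of the seat.

B is an open bookshelf. Two side panels, each 27 mm thick, 243 mm deep and 1298 mm tall, stand 832 mm apart (outside-to-outside). Between them sit 5 shelves, each 31 mm thick and 243 mm deep, spanning the full gap between the sides. The bottom shelf rests on the floor (its underside at z = 0) and the clear gap between one shelf's top and the next shelf's underside is 252 mm.

The bookshelf is on the floor beside the stool on its −x side.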